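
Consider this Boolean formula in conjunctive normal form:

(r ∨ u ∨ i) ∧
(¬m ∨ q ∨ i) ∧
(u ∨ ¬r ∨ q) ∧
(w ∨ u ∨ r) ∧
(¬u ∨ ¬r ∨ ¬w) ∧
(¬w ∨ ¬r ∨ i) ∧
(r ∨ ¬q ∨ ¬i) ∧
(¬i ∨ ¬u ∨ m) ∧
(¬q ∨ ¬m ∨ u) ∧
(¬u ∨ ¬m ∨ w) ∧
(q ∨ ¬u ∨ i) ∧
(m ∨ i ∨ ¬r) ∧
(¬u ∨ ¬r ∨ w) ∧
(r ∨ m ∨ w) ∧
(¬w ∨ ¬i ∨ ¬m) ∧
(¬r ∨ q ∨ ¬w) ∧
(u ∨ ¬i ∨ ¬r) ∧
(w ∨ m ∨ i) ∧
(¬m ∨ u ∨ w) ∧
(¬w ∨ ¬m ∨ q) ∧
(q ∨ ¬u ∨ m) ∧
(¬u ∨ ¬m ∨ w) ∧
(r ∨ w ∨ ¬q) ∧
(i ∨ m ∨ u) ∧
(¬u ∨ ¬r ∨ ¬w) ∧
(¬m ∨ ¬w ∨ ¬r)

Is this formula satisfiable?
Yes

Yes, the formula is satisfiable.

One satisfying assignment is: q=False, w=True, u=False, m=False, i=True, r=False

Verification: With this assignment, all 26 clauses evaluate to true.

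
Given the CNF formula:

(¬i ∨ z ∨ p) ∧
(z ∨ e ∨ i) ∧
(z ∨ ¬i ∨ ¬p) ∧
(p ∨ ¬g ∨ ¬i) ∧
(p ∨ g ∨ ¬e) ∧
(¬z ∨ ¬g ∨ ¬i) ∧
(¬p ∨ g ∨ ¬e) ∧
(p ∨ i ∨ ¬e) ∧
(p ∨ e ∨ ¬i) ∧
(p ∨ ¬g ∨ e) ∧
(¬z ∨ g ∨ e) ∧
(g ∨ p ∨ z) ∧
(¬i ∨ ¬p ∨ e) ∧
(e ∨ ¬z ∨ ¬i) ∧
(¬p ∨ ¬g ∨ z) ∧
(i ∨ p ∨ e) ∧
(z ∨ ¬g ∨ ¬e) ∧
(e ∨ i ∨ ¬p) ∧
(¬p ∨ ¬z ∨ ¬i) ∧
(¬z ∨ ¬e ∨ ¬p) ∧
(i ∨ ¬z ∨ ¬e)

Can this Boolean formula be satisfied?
No

No, the formula is not satisfiable.

No assignment of truth values to the variables can make all 21 clauses true simultaneously.

The formula is UNSAT (unsatisfiable).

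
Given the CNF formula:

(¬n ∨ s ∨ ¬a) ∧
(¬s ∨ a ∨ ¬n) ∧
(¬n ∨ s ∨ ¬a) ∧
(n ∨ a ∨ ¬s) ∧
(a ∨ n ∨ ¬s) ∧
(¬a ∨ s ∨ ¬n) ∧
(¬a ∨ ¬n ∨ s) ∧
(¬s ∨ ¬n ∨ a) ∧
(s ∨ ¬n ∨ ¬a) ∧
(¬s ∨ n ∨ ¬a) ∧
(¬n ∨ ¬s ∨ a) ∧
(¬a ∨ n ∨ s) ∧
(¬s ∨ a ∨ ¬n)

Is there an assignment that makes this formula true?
Yes

Yes, the formula is satisfiable.

One satisfying assignment is: a=False, n=False, s=False

Verification: With this assignment, all 13 clauses evaluate to true.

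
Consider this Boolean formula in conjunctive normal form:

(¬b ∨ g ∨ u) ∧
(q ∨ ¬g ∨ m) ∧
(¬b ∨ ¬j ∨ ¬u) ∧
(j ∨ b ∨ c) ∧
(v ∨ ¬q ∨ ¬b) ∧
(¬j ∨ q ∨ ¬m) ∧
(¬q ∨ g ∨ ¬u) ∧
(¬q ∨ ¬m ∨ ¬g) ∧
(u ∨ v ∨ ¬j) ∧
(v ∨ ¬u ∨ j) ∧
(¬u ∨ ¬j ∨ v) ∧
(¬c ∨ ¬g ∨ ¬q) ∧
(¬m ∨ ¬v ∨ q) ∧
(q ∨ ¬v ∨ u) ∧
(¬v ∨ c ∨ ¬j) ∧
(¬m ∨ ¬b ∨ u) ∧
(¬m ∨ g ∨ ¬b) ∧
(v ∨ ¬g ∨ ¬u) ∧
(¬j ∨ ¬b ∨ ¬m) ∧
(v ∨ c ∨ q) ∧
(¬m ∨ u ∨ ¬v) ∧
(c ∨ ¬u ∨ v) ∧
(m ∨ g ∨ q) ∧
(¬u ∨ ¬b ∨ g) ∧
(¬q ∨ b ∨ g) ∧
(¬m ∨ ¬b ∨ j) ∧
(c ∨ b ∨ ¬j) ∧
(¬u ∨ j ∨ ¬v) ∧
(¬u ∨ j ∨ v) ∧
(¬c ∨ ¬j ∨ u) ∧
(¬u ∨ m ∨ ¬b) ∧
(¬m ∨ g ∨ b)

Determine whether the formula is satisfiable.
Yes

Yes, the formula is satisfiable.

One satisfying assignment is: u=False, m=True, j=False, b=False, g=True, c=True, v=False, q=False

Verification: With this assignment, all 32 clauses evaluate to true.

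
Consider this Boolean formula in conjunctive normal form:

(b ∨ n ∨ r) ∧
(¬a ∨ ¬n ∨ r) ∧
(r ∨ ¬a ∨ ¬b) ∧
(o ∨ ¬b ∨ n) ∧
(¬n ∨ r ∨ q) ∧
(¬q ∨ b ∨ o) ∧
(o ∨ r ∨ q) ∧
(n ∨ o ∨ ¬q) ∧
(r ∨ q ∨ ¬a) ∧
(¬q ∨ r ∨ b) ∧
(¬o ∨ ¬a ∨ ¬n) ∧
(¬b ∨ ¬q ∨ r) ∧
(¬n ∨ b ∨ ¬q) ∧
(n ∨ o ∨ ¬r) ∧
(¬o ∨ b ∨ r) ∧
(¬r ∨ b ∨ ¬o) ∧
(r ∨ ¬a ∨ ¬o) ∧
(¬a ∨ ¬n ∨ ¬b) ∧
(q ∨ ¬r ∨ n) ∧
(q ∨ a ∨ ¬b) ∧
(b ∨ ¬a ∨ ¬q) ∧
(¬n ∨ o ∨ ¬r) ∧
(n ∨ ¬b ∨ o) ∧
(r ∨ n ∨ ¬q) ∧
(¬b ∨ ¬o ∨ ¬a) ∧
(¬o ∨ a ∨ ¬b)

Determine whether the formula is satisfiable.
No

No, the formula is not satisfiable.

No assignment of truth values to the variables can make all 26 clauses true simultaneously.

The formula is UNSAT (unsatisfiable).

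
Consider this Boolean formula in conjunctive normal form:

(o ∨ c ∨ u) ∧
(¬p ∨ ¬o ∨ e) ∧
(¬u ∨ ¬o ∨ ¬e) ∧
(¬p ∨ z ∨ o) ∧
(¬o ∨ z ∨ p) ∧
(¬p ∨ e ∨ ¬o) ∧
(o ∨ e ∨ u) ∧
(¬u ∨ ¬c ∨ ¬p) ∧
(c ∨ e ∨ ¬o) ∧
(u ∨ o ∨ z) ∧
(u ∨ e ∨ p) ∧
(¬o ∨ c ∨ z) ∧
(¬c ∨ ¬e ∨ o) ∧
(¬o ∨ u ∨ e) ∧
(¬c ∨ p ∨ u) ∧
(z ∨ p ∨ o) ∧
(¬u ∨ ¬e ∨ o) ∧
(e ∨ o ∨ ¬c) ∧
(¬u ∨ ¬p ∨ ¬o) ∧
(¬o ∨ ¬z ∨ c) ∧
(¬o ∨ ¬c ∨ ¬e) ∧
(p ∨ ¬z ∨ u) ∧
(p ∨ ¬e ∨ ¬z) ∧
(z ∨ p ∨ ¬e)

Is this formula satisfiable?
Yes

Yes, the formula is satisfiable.

One satisfying assignment is: c=False, z=True, o=False, u=True, p=True, e=False

Verification: With this assignment, all 24 clauses evaluate to true.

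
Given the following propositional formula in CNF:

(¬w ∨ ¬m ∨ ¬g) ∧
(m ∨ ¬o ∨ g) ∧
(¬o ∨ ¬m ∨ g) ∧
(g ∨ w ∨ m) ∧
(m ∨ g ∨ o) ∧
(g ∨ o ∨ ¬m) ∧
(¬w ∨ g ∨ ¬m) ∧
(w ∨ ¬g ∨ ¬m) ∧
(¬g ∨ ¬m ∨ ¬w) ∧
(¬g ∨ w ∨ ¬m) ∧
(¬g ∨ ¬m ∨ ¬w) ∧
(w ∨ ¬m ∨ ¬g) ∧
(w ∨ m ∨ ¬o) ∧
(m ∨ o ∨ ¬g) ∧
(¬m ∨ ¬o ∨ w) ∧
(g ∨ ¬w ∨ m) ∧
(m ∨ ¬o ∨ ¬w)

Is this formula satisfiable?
No

No, the formula is not satisfiable.

No assignment of truth values to the variables can make all 17 clauses true simultaneously.

The formula is UNSAT (unsatisfiable).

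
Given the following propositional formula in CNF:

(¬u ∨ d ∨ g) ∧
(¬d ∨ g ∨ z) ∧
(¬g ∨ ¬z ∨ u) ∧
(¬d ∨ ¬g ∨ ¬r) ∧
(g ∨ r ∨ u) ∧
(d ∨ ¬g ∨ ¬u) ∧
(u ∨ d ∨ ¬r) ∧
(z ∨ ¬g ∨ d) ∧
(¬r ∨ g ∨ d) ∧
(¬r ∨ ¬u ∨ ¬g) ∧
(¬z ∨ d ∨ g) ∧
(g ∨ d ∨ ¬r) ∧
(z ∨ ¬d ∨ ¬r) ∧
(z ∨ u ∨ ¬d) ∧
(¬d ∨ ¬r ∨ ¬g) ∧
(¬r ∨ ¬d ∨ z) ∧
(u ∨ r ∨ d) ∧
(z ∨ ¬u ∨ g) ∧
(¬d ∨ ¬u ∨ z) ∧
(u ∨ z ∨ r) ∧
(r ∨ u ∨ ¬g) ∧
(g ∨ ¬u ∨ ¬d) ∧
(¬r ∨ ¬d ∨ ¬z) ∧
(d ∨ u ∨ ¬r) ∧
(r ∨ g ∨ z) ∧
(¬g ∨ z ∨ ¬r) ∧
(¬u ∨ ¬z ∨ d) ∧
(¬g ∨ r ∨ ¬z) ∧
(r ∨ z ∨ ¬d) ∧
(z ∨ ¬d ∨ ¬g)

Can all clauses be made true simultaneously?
No

No, the formula is not satisfiable.

No assignment of truth values to the variables can make all 30 clauses true simultaneously.

The formula is UNSAT (unsatisfiable).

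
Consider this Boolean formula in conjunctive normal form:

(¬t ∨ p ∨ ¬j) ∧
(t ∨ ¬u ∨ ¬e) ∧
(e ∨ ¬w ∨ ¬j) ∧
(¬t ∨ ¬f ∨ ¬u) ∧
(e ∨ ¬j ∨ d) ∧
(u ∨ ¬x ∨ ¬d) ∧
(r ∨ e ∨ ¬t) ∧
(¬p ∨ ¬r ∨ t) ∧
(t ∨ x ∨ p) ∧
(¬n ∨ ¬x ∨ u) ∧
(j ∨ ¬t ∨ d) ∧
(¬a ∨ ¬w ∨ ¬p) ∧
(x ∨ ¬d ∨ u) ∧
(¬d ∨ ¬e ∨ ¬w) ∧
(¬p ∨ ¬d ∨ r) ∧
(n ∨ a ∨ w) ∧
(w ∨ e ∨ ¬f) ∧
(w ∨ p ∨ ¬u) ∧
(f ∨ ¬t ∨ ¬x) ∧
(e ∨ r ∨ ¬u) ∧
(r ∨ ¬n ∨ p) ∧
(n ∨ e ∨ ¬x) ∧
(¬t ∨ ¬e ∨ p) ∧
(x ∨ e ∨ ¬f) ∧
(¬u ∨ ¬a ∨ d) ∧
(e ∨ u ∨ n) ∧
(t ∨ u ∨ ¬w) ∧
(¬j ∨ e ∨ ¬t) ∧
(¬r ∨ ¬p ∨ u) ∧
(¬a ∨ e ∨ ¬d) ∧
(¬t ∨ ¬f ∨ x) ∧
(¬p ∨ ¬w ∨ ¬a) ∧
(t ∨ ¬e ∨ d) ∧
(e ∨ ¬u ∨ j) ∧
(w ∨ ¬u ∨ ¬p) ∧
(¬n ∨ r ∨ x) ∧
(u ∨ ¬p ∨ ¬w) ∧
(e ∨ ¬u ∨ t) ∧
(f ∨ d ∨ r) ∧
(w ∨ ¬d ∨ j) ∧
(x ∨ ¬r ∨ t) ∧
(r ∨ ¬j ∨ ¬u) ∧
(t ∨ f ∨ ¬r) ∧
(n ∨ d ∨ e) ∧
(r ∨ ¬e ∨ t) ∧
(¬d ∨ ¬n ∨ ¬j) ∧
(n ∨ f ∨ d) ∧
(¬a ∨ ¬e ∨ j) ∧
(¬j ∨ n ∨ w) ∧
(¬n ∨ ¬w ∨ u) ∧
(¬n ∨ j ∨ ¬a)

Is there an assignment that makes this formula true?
Yes

Yes, the formula is satisfiable.

One satisfying assignment is: t=True, p=True, d=False, e=True, f=False, u=True, w=True, j=True, x=False, n=True, r=True, a=False

Verification: With this assignment, all 51 clauses evaluate to true.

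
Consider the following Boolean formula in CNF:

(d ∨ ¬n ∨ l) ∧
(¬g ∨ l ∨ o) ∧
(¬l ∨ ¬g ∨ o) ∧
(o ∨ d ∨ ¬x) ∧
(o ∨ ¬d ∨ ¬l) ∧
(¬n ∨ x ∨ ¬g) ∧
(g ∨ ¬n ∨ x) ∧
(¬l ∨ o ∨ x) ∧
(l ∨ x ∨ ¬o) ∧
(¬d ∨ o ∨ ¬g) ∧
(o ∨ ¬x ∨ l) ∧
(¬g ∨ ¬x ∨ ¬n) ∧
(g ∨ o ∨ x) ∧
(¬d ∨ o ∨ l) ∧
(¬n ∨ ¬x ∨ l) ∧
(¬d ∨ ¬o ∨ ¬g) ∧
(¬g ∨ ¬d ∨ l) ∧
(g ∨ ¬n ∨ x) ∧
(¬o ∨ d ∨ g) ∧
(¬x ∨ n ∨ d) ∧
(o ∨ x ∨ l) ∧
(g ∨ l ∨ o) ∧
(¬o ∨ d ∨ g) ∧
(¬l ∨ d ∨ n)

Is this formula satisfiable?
Yes

Yes, the formula is satisfiable.

One satisfying assignment is: n=False, o=True, d=True, x=True, l=False, g=False

Verification: With this assignment, all 24 clauses evaluate to true.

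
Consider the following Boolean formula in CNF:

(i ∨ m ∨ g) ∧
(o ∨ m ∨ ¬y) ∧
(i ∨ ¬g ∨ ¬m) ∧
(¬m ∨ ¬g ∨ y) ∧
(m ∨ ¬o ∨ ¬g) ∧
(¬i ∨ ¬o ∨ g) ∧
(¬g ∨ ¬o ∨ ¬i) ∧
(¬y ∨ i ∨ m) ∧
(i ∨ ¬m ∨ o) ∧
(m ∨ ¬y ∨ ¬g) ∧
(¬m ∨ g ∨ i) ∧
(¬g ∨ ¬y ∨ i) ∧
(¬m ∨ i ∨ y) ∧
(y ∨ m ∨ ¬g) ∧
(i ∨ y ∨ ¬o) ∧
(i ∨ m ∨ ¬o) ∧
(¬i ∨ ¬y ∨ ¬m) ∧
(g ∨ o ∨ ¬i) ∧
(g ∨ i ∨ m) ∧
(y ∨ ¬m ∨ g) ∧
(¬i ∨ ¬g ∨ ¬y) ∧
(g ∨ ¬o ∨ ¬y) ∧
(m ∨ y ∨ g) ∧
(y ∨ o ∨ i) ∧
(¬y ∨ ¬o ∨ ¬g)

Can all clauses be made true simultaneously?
No

No, the formula is not satisfiable.

No assignment of truth values to the variables can make all 25 clauses true simultaneously.

The formula is UNSAT (unsatisfiable).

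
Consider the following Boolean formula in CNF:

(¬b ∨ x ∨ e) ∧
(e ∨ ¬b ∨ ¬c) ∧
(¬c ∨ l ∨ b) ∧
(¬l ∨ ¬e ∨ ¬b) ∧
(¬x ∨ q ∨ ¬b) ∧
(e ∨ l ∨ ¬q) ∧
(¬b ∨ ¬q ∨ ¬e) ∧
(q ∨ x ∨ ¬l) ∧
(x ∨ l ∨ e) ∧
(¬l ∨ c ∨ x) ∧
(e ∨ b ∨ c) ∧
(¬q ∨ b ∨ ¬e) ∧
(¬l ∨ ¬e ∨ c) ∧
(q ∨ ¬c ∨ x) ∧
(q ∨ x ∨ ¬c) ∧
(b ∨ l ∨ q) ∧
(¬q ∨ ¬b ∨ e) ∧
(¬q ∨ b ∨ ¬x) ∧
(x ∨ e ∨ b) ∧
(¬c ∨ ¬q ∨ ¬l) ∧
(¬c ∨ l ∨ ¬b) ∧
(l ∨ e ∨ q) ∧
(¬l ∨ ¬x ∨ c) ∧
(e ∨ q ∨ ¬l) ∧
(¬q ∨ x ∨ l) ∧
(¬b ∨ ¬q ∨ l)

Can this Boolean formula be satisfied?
Yes

Yes, the formula is satisfiable.

One satisfying assignment is: l=False, b=True, q=False, e=True, x=False, c=False

Verification: With this assignment, all 26 clauses evaluate to true.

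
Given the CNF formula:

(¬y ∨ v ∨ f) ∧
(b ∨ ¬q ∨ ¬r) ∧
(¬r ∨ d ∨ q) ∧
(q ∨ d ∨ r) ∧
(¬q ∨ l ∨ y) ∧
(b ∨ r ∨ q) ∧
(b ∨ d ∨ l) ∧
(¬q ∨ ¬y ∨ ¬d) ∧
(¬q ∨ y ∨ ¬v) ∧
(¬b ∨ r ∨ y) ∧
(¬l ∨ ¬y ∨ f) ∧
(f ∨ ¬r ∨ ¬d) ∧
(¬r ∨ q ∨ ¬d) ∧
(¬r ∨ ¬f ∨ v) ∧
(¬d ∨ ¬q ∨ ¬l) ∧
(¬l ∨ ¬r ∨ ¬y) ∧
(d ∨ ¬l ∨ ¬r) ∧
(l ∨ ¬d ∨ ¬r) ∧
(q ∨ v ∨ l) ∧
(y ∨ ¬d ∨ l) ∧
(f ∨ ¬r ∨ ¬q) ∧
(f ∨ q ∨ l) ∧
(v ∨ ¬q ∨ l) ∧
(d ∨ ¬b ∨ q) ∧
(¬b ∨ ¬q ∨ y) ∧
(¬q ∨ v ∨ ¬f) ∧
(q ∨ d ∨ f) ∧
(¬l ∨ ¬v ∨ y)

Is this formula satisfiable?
Yes

Yes, the formula is satisfiable.

One satisfying assignment is: d=False, y=True, l=False, r=False, b=True, q=True, v=True, f=False

Verification: With this assignment, all 28 clauses evaluate to true.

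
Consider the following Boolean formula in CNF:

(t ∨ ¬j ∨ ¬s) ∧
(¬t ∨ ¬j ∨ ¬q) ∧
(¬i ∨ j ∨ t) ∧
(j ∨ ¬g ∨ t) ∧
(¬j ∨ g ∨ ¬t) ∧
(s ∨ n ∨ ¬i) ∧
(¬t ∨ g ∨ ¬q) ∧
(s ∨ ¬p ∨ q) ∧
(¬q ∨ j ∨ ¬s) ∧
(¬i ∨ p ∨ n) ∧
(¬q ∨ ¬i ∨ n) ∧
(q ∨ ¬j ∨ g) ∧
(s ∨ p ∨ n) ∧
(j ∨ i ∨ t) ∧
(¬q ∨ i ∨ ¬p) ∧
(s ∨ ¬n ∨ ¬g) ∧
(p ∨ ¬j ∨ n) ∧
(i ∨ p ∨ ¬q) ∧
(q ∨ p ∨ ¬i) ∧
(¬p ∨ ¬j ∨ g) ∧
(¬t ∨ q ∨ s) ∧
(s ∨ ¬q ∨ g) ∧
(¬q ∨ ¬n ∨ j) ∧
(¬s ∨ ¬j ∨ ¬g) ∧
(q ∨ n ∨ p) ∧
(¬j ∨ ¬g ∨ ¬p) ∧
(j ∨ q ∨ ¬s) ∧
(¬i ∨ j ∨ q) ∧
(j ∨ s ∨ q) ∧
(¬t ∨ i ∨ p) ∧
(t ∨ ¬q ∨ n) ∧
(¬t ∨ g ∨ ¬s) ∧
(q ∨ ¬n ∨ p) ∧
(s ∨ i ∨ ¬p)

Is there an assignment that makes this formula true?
No

No, the formula is not satisfiable.

No assignment of truth values to the variables can make all 34 clauses true simultaneously.

The formula is UNSAT (unsatisfiable).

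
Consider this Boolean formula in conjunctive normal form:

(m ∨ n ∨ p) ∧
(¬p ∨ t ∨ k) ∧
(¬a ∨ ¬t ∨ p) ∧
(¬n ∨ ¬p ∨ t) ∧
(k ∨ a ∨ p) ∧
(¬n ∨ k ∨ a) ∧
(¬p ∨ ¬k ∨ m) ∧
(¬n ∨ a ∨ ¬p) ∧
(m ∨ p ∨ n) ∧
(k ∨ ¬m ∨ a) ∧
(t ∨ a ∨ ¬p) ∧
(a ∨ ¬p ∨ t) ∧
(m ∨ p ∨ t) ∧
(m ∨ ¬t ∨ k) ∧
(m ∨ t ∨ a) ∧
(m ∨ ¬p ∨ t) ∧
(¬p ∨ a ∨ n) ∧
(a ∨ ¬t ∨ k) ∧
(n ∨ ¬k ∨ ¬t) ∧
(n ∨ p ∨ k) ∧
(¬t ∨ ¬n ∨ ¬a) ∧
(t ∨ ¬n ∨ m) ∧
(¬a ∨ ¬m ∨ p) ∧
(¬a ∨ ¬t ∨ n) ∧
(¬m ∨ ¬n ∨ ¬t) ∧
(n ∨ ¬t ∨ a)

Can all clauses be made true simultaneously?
Yes

Yes, the formula is satisfiable.

One satisfying assignment is: t=False, m=True, a=False, n=False, p=False, k=True

Verification: With this assignment, all 26 clauses evaluate to true.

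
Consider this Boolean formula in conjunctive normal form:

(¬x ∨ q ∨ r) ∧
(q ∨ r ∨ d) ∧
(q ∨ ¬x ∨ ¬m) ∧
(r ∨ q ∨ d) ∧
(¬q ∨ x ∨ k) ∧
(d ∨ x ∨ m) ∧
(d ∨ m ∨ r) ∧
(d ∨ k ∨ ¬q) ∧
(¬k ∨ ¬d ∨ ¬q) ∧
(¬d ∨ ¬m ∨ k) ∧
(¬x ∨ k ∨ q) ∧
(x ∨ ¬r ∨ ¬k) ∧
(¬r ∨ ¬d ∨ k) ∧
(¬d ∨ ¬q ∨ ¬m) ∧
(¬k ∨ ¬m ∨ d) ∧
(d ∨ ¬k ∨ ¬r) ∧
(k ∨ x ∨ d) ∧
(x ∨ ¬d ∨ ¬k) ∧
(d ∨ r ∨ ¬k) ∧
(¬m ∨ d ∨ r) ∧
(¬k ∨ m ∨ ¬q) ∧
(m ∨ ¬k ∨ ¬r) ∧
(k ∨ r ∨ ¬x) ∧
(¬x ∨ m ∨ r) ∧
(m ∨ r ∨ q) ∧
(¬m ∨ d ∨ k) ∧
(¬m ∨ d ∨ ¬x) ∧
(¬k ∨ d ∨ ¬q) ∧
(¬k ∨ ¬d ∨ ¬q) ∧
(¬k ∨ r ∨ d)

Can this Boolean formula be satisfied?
No

No, the formula is not satisfiable.

No assignment of truth values to the variables can make all 30 clauses true simultaneously.

The formula is UNSAT (unsatisfiable).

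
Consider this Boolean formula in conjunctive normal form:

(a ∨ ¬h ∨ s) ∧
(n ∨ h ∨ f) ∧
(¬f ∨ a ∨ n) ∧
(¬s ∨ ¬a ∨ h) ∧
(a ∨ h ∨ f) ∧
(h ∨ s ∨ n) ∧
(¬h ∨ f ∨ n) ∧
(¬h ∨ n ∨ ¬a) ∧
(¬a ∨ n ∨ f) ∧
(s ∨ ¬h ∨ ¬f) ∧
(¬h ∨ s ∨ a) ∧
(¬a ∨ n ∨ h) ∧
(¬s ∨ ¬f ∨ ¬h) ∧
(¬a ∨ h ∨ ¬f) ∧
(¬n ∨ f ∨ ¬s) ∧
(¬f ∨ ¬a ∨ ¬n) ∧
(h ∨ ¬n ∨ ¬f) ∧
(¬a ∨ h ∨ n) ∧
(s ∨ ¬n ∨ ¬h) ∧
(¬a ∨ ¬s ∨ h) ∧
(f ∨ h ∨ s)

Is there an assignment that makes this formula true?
No

No, the formula is not satisfiable.

No assignment of truth values to the variables can make all 21 clauses true simultaneously.

The formula is UNSAT (unsatisfiable).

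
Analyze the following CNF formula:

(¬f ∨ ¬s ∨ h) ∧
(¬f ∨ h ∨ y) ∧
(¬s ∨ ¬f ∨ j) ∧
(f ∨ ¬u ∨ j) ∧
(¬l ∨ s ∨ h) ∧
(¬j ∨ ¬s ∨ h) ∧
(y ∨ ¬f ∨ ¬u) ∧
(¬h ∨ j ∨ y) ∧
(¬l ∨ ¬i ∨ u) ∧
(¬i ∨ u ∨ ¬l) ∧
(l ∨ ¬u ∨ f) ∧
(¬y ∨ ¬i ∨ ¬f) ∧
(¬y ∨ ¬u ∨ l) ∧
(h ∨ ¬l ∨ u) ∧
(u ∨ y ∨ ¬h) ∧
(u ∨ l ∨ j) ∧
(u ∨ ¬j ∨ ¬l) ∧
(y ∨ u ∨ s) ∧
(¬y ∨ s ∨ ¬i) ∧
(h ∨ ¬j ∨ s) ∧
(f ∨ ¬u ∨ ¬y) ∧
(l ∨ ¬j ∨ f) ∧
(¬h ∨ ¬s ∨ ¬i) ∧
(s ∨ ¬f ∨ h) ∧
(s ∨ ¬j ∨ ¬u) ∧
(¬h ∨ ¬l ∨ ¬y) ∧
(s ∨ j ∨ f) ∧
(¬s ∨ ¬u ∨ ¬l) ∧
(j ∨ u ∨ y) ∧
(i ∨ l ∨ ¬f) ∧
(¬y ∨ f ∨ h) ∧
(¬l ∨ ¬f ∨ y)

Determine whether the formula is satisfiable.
No

No, the formula is not satisfiable.

No assignment of truth values to the variables can make all 32 clauses true simultaneously.

The formula is UNSAT (unsatisfiable).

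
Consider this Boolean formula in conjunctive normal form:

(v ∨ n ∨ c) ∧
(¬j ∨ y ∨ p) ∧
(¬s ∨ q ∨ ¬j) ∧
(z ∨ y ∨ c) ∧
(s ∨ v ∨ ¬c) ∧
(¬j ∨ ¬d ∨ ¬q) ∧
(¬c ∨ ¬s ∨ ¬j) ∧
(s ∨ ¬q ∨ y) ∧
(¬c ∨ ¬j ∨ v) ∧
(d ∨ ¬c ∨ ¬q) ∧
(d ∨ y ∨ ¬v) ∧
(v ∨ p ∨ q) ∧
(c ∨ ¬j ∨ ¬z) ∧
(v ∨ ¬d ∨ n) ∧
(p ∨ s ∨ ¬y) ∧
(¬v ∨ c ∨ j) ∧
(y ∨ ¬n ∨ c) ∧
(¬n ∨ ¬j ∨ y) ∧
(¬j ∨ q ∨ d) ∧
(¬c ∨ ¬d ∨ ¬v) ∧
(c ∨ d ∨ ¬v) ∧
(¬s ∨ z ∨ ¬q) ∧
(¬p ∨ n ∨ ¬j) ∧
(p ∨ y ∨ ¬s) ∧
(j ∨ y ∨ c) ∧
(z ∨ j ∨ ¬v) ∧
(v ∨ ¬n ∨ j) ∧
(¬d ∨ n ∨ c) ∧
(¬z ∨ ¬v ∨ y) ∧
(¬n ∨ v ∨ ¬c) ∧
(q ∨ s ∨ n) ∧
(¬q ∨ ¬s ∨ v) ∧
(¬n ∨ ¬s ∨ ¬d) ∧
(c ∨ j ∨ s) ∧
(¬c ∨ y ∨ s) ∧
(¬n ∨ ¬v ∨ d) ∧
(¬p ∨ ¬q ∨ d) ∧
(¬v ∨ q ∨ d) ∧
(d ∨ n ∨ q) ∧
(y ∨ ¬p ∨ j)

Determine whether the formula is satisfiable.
Yes

Yes, the formula is satisfiable.

One satisfying assignment is: c=False, y=True, s=False, z=False, n=True, j=True, d=True, q=False, p=True, v=True

Verification: With this assignment, all 40 clauses evaluate to true.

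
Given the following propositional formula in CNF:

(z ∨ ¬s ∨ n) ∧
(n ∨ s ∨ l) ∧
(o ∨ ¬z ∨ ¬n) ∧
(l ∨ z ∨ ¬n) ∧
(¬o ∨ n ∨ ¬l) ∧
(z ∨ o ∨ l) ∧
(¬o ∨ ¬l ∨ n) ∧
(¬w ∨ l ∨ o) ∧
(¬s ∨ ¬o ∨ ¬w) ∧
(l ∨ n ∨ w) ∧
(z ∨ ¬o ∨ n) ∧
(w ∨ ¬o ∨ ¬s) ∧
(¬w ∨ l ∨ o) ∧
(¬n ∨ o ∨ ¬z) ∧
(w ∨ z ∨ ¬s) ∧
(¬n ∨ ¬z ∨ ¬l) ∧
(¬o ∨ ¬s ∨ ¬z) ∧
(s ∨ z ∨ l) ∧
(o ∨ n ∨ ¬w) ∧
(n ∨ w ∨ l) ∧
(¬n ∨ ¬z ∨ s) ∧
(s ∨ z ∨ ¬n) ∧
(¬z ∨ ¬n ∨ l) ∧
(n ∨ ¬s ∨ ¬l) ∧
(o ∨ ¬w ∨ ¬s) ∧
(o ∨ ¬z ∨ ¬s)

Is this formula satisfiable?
Yes

Yes, the formula is satisfiable.

One satisfying assignment is: w=False, l=True, n=False, z=False, s=False, o=False

Verification: With this assignment, all 26 clauses evaluate to true.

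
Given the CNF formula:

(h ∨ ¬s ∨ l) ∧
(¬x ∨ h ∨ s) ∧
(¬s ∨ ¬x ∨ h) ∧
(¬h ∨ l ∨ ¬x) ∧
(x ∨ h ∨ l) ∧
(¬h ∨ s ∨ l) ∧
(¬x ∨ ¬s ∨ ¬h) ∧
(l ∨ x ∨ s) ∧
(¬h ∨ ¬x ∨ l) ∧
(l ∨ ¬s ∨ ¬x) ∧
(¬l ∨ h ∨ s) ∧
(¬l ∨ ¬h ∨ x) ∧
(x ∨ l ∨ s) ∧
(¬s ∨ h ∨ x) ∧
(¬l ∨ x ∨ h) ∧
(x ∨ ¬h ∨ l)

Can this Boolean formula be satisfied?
Yes

Yes, the formula is satisfiable.

One satisfying assignment is: l=True, h=True, s=False, x=True

Verification: With this assignment, all 16 clauses evaluate to true.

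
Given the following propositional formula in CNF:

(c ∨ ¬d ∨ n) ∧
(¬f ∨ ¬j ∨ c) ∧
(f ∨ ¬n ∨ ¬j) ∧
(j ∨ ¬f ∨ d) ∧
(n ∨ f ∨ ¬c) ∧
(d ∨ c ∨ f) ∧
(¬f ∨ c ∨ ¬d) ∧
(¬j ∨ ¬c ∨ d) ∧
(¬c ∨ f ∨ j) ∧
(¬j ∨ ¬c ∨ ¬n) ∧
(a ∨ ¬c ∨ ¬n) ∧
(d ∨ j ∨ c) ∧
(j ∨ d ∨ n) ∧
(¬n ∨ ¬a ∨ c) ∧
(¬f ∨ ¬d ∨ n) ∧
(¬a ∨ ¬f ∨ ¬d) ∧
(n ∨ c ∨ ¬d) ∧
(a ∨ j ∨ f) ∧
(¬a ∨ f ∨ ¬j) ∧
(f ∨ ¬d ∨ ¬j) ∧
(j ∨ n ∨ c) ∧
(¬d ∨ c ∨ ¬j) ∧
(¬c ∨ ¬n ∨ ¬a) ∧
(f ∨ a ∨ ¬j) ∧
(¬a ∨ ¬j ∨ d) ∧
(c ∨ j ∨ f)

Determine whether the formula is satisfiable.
No

No, the formula is not satisfiable.

No assignment of truth values to the variables can make all 26 clauses true simultaneously.

The formula is UNSAT (unsatisfiable).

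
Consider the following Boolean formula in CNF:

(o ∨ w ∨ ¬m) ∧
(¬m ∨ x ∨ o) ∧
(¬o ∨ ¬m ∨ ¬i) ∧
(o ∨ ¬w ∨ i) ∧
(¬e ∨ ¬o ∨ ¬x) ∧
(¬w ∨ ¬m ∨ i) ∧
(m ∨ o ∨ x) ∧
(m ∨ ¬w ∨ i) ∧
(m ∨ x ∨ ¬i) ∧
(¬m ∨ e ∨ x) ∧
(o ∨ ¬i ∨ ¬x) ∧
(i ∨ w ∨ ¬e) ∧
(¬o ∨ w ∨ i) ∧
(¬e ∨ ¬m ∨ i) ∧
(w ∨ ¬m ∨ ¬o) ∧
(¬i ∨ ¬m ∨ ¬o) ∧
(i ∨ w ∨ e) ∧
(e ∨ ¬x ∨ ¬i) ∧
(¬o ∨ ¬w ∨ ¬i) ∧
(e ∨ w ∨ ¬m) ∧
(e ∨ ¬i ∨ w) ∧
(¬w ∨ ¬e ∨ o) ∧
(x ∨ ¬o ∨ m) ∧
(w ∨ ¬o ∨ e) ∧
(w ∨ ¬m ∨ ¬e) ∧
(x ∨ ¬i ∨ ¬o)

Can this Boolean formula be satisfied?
No

No, the formula is not satisfiable.

No assignment of truth values to the variables can make all 26 clauses true simultaneously.

The formula is UNSAT (unsatisfiable).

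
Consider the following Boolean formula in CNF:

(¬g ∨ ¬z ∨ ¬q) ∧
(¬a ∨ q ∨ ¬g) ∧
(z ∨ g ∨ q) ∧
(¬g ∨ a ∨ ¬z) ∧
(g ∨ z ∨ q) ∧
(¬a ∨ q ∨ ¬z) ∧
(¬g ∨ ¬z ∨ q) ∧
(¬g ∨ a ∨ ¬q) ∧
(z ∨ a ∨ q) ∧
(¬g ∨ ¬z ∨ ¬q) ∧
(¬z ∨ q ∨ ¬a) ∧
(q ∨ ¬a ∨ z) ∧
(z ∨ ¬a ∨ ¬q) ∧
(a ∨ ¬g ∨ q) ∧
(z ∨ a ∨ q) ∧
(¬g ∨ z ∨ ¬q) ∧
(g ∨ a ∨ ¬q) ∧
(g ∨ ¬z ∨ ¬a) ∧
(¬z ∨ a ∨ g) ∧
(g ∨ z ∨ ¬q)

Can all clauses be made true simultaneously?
No

No, the formula is not satisfiable.

No assignment of truth values to the variables can make all 20 clauses true simultaneously.

The formula is UNSAT (unsatisfiable).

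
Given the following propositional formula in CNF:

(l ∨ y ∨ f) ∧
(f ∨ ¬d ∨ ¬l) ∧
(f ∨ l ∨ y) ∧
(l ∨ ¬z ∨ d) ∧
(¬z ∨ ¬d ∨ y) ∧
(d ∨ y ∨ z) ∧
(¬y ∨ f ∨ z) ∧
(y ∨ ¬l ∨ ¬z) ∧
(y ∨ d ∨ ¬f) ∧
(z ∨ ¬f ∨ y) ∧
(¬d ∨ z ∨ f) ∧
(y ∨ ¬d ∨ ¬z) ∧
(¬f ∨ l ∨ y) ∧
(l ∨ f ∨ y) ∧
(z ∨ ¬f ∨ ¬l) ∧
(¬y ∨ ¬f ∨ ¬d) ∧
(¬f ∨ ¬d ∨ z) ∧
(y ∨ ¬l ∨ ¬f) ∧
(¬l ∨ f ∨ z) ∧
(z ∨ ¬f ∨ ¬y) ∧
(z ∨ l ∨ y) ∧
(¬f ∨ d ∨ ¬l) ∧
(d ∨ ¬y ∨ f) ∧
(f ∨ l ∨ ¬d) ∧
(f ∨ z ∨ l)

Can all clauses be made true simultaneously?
No

No, the formula is not satisfiable.

No assignment of truth values to the variables can make all 25 clauses true simultaneously.

The formula is UNSAT (unsatisfiable).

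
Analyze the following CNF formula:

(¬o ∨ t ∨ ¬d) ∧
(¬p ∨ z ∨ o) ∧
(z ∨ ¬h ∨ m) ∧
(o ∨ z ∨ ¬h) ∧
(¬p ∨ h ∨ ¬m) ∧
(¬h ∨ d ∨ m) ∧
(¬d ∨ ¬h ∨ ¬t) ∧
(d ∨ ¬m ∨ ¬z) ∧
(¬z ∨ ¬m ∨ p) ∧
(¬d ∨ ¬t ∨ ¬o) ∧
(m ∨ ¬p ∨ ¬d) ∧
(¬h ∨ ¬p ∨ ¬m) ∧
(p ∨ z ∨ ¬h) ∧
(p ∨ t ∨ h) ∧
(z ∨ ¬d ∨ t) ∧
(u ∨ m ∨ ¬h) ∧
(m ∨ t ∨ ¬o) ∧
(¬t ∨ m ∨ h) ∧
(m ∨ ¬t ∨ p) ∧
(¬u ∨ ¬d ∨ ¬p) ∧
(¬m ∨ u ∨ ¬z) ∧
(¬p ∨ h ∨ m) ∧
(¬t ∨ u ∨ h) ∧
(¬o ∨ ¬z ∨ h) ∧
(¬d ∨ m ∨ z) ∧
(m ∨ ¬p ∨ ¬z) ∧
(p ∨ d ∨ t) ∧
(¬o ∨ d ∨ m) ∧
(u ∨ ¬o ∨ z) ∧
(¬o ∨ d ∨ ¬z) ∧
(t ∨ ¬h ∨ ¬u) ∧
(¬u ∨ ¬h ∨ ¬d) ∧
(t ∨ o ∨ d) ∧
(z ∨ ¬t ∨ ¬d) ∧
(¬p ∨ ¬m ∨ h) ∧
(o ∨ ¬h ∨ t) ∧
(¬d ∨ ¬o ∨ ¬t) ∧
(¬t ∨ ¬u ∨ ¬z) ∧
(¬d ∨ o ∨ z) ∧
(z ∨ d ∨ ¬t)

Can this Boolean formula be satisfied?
No

No, the formula is not satisfiable.

No assignment of truth values to the variables can make all 40 clauses true simultaneously.

The formula is UNSAT (unsatisfiable).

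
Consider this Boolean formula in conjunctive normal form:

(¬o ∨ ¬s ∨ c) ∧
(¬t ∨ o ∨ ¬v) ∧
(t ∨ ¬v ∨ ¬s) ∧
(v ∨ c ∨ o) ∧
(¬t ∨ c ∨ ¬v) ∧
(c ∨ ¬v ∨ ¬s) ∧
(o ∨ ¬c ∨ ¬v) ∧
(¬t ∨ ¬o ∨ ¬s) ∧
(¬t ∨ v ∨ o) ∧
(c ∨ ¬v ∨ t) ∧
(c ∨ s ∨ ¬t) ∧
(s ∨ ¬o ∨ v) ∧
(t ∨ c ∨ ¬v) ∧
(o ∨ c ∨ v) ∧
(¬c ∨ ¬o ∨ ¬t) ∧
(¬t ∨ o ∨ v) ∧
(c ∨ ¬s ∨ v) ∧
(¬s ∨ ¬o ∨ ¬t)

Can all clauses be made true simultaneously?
Yes

Yes, the formula is satisfiable.

One satisfying assignment is: v=True, s=False, t=False, o=True, c=True

Verification: With this assignment, all 18 clauses evaluate to true.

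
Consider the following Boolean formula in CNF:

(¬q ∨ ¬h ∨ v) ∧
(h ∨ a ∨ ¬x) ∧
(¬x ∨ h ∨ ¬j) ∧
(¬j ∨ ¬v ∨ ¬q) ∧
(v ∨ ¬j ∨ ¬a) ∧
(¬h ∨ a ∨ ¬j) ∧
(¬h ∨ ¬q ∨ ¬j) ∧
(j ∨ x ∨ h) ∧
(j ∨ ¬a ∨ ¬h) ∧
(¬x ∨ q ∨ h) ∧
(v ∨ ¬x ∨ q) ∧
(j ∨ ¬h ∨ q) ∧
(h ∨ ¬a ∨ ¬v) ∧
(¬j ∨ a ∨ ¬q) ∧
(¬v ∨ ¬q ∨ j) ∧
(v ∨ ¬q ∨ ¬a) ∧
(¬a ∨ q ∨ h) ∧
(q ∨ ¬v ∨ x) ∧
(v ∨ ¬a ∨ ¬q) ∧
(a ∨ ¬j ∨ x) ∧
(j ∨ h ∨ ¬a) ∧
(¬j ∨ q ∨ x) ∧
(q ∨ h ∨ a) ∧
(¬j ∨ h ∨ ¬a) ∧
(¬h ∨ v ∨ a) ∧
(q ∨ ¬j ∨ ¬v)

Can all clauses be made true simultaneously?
No

No, the formula is not satisfiable.

No assignment of truth values to the variables can make all 26 clauses true simultaneously.

The formula is UNSAT (unsatisfiable).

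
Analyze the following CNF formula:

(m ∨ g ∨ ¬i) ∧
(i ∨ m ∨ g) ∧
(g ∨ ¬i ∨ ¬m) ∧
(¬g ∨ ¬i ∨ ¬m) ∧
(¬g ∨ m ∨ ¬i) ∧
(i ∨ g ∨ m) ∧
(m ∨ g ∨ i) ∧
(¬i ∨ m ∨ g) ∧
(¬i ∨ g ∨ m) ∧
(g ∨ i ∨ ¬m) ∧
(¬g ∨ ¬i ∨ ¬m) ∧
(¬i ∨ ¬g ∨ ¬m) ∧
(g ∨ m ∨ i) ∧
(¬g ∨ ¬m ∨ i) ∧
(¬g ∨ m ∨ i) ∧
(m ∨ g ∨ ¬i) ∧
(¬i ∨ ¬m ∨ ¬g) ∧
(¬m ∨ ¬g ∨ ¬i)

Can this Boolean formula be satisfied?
No

No, the formula is not satisfiable.

No assignment of truth values to the variables can make all 18 clauses true simultaneously.

The formula is UNSAT (unsatisfiable).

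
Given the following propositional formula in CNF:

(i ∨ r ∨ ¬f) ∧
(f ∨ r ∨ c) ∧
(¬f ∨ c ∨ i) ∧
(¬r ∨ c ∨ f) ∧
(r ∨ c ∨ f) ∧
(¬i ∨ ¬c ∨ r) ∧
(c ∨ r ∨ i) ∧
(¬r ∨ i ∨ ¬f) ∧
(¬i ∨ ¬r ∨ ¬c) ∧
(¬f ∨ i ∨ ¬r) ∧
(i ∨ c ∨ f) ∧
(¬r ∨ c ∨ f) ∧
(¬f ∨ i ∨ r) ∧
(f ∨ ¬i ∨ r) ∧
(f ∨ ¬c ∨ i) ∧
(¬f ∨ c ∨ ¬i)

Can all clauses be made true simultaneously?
No

No, the formula is not satisfiable.

No assignment of truth values to the variables can make all 16 clauses true simultaneously.

The formula is UNSAT (unsatisfiable).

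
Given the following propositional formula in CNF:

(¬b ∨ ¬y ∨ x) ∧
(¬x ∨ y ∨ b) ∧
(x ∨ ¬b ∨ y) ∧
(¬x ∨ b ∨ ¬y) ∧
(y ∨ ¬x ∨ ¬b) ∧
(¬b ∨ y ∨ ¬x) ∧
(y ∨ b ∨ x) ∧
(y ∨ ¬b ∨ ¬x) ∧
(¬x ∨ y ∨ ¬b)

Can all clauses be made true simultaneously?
Yes

Yes, the formula is satisfiable.

One satisfying assignment is: y=True, x=True, b=True

Verification: With this assignment, all 9 clauses evaluate to true.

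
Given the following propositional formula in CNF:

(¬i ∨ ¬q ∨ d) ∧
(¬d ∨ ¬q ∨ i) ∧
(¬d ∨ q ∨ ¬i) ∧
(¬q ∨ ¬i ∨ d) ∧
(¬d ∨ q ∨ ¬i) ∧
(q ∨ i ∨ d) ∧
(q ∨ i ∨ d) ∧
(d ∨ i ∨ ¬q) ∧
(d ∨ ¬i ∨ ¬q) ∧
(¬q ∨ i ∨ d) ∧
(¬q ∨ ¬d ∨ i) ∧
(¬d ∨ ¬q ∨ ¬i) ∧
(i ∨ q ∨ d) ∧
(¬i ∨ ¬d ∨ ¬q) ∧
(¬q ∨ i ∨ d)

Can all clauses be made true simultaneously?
Yes

Yes, the formula is satisfiable.

One satisfying assignment is: i=False, d=True, q=False

Verification: With this assignment, all 15 clauses evaluate to true.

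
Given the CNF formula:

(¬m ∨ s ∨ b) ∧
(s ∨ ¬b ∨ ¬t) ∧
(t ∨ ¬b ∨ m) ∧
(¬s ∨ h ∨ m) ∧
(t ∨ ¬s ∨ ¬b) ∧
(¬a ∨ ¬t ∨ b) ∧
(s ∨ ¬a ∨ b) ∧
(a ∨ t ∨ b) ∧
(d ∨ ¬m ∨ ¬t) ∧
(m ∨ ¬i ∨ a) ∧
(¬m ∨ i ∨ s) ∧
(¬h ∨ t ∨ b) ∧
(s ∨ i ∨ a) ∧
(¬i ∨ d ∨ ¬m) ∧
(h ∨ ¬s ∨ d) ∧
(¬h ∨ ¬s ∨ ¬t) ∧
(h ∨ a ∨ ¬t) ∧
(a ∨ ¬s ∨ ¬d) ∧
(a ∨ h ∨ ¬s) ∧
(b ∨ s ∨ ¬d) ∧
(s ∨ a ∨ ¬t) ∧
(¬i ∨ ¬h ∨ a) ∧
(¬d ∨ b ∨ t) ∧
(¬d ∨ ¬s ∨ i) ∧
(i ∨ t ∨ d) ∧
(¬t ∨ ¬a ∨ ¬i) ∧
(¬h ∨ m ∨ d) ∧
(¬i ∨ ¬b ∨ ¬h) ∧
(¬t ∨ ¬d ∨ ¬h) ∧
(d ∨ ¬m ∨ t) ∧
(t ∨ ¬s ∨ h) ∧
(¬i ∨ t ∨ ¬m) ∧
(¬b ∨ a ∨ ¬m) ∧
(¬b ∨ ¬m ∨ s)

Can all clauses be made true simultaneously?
No

No, the formula is not satisfiable.

No assignment of truth values to the variables can make all 34 clauses true simultaneously.

The formula is UNSAT (unsatisfiable).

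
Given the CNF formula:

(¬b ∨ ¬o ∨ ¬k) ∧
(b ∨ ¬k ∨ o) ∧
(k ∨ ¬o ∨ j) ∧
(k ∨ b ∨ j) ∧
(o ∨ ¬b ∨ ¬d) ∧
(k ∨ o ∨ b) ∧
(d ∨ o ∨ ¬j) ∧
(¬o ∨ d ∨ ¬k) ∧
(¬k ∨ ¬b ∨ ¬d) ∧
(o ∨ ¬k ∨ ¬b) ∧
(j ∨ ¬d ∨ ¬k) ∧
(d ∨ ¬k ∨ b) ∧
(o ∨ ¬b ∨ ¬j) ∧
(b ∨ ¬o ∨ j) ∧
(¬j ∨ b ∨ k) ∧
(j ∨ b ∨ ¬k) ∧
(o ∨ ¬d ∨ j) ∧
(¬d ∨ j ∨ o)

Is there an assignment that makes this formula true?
Yes

Yes, the formula is satisfiable.

One satisfying assignment is: d=False, k=False, b=True, o=False, j=False

Verification: With this assignment, all 18 clauses evaluate to true.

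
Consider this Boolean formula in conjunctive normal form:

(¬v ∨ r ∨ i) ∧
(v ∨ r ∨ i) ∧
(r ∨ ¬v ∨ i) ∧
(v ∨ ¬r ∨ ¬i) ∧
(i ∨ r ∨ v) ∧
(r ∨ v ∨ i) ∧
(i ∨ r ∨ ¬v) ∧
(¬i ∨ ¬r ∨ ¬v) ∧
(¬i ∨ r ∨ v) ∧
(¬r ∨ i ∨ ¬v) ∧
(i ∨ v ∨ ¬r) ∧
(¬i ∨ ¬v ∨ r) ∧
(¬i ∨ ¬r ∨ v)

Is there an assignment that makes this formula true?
No

No, the formula is not satisfiable.

No assignment of truth values to the variables can make all 13 clauses true simultaneously.

The formula is UNSAT (unsatisfiable).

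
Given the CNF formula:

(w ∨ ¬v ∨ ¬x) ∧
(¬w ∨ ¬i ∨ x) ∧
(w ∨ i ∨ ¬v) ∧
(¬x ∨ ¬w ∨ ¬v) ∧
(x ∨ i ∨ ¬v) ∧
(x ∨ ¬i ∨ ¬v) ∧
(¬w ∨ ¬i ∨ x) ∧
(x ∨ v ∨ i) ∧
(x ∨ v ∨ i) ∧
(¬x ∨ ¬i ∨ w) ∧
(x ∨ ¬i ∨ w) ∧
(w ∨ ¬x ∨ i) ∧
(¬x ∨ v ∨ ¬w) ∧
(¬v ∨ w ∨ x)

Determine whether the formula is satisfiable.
No

No, the formula is not satisfiable.

No assignment of truth values to the variables can make all 14 clauses true simultaneously.

The formula is UNSAT (unsatisfiable).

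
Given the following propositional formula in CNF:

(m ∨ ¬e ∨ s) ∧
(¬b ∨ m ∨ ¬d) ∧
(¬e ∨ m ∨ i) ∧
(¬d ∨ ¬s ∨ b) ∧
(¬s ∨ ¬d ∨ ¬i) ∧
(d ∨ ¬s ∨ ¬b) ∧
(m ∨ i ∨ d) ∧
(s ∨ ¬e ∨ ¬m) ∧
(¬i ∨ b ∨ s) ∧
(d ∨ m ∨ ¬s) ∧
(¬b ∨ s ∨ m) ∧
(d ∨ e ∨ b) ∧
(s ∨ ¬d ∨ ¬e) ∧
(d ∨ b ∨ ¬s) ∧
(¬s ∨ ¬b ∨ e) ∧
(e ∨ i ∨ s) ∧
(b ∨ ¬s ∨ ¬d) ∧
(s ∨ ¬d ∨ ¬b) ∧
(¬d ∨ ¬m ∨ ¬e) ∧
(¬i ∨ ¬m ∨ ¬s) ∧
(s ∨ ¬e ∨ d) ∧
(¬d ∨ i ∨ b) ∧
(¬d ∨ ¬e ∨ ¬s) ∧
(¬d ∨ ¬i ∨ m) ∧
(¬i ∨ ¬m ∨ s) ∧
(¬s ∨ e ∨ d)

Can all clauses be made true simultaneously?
No

No, the formula is not satisfiable.

No assignment of truth values to the variables can make all 26 clauses true simultaneously.

The formula is UNSAT (unsatisfiable).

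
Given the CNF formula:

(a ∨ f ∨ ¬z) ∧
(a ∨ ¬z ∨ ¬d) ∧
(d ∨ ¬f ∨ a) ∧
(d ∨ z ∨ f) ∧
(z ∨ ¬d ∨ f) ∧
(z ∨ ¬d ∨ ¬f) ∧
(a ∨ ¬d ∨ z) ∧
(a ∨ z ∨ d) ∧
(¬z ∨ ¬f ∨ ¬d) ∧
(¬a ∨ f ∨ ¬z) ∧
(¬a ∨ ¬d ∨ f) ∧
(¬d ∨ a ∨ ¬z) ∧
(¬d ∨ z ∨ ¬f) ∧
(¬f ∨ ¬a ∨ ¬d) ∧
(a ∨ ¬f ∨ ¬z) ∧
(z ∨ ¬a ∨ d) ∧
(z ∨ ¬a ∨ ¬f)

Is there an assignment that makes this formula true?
Yes

Yes, the formula is satisfiable.

One satisfying assignment is: d=False, a=True, f=True, z=True

Verification: With this assignment, all 17 clauses evaluate to true.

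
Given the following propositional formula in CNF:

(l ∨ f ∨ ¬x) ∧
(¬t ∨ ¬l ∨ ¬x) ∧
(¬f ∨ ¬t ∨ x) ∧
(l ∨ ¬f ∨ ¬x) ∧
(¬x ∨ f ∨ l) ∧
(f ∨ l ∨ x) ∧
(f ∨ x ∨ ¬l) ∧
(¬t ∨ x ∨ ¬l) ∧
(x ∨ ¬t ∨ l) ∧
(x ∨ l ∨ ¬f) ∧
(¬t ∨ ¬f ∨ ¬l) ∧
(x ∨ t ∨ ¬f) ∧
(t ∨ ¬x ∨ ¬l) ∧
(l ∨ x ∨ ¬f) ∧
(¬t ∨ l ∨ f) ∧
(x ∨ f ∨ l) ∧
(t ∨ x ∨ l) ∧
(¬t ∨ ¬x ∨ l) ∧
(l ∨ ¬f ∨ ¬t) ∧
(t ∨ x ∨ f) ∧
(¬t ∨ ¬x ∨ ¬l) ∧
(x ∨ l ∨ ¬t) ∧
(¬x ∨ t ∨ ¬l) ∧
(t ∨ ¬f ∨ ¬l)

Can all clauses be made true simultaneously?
No

No, the formula is not satisfiable.

No assignment of truth values to the variables can make all 24 clauses true simultaneously.

The formula is UNSAT (unsatisfiable).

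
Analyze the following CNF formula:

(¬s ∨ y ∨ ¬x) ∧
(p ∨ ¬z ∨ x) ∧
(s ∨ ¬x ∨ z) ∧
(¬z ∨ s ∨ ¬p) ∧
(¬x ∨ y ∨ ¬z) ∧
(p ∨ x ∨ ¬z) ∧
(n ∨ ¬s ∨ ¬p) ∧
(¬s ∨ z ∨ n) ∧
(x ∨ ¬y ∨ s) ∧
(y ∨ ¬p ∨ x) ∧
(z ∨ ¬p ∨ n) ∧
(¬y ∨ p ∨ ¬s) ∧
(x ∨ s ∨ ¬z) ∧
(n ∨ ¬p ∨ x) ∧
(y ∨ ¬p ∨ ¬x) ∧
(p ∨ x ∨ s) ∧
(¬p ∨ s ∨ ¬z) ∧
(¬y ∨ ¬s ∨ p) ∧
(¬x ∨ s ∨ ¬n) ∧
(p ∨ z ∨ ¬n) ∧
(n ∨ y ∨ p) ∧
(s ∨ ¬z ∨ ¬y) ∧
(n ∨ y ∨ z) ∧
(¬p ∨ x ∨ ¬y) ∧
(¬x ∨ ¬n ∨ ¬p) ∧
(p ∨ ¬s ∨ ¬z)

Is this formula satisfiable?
No

No, the formula is not satisfiable.

No assignment of truth values to the variables can make all 26 clauses true simultaneously.

The formula is UNSAT (unsatisfiable).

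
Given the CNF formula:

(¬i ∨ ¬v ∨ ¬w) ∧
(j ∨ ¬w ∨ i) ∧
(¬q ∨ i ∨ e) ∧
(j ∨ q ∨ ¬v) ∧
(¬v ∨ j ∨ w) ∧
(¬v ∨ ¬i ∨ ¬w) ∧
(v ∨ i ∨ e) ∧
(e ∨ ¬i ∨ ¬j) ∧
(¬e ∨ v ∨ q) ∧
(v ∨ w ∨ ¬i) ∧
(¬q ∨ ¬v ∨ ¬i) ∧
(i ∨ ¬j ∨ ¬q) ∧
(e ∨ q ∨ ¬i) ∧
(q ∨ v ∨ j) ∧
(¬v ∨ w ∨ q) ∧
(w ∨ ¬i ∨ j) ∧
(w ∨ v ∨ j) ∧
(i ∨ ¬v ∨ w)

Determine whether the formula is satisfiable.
Yes

Yes, the formula is satisfiable.

One satisfying assignment is: q=False, j=True, i=False, w=True, e=False, v=True

Verification: With this assignment, all 18 clauses evaluate to true.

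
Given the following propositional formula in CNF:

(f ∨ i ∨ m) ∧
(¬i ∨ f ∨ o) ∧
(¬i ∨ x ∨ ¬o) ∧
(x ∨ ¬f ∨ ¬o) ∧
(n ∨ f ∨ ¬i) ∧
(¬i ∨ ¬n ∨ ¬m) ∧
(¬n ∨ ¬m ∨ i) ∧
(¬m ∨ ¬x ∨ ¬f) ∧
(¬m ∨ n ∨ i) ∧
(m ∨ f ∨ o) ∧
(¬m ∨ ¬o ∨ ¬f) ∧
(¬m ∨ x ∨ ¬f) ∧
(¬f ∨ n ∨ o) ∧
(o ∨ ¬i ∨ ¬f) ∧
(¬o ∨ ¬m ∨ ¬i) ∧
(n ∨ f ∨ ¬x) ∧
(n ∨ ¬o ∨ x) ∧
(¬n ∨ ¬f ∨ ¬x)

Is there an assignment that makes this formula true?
Yes

Yes, the formula is satisfiable.

One satisfying assignment is: f=True, i=False, o=False, m=False, n=True, x=False

Verification: With this assignment, all 18 clauses evaluate to true.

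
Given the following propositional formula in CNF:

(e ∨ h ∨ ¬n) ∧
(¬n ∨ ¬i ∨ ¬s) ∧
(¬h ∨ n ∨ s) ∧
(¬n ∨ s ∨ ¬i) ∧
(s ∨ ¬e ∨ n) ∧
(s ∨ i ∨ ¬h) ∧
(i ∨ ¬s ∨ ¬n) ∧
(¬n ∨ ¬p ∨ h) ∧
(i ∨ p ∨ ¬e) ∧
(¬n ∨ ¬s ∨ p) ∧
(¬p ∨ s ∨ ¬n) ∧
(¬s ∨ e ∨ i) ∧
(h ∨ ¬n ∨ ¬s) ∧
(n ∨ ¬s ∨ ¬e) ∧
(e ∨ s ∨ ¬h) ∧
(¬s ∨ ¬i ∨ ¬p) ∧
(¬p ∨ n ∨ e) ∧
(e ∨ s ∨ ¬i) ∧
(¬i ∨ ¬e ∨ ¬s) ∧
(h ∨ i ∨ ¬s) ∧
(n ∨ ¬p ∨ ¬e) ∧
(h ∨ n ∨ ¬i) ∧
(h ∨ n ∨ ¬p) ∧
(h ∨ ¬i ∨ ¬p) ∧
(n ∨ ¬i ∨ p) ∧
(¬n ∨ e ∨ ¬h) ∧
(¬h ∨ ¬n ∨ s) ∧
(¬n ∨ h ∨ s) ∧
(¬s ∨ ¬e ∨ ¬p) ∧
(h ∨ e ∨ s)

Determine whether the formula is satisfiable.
No

No, the formula is not satisfiable.

No assignment of truth values to the variables can make all 30 clauses true simultaneously.

The formula is UNSAT (unsatisfiable).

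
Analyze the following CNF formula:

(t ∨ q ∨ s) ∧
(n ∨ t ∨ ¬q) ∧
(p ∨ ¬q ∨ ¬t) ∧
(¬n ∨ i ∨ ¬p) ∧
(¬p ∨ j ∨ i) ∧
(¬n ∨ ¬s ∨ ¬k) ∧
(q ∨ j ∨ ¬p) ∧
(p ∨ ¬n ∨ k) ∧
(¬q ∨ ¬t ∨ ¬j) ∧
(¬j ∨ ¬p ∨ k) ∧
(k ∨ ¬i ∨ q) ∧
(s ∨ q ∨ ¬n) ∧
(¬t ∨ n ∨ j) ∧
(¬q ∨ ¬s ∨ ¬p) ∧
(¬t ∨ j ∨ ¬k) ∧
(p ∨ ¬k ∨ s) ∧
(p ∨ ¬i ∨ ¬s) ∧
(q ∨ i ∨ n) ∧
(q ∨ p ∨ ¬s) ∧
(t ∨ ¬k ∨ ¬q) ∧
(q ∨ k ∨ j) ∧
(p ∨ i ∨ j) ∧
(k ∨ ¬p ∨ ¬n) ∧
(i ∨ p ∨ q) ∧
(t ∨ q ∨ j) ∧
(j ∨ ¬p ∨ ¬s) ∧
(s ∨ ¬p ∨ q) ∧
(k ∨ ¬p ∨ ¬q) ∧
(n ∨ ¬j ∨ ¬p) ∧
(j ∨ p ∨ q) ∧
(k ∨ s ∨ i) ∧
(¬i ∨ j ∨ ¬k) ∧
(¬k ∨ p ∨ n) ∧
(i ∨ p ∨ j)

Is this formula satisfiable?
No

No, the formula is not satisfiable.

No assignment of truth values to the variables can make all 34 clauses true simultaneously.

The formula is UNSAT (unsatisfiable).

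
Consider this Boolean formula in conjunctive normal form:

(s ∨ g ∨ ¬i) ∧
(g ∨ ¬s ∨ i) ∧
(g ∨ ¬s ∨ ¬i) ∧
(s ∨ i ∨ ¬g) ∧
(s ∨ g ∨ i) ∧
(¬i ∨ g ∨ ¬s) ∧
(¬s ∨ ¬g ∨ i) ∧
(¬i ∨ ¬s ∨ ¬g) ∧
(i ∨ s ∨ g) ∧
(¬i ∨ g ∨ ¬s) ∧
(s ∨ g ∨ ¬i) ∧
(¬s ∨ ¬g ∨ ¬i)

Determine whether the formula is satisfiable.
Yes

Yes, the formula is satisfiable.

One satisfying assignment is: s=False, i=True, g=True

Verification: With this assignment, all 12 clauses evaluate to true.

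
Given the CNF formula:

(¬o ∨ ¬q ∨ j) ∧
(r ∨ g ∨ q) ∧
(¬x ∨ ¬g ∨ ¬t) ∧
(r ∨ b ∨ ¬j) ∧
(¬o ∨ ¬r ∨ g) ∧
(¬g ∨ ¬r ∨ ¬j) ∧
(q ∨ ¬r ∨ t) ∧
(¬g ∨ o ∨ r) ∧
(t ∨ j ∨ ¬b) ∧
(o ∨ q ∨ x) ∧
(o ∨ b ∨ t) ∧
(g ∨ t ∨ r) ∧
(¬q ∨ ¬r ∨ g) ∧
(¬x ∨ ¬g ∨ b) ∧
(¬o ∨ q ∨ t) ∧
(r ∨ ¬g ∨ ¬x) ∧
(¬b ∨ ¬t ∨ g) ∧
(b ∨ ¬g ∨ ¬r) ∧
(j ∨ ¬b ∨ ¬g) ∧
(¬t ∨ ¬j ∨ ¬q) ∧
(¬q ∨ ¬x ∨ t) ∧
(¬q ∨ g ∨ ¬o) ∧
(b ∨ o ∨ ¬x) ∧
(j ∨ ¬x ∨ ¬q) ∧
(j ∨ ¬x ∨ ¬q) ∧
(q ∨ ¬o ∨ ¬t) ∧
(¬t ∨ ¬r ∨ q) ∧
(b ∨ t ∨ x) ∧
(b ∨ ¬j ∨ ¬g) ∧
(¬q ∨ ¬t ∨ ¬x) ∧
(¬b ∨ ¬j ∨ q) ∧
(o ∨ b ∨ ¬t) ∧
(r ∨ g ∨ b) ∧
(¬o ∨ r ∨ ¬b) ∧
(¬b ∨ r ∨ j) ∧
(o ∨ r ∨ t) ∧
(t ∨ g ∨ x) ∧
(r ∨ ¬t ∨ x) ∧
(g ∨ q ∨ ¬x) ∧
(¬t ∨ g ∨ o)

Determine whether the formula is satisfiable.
No

No, the formula is not satisfiable.

No assignment of truth values to the variables can make all 40 clauses true simultaneously.

The formula is UNSAT (unsatisfiable).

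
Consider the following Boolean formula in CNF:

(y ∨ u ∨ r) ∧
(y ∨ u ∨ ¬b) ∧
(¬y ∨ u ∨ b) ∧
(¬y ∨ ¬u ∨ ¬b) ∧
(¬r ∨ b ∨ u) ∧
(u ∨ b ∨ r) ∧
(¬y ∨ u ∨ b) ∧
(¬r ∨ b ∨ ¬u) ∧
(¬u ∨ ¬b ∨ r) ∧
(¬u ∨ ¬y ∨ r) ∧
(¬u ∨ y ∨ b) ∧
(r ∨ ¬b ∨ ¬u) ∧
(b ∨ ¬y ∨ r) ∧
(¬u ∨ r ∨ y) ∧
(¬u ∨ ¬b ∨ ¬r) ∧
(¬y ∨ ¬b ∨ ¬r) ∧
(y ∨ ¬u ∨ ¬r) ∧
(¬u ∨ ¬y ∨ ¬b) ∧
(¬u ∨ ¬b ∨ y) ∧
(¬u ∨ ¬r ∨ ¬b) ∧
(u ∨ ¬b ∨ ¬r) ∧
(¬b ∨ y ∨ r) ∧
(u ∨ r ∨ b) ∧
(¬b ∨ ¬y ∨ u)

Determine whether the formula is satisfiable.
No

No, the formula is not satisfiable.

No assignment of truth values to the variables can make all 24 clauses true simultaneously.

The formula is UNSAT (unsatisfiable).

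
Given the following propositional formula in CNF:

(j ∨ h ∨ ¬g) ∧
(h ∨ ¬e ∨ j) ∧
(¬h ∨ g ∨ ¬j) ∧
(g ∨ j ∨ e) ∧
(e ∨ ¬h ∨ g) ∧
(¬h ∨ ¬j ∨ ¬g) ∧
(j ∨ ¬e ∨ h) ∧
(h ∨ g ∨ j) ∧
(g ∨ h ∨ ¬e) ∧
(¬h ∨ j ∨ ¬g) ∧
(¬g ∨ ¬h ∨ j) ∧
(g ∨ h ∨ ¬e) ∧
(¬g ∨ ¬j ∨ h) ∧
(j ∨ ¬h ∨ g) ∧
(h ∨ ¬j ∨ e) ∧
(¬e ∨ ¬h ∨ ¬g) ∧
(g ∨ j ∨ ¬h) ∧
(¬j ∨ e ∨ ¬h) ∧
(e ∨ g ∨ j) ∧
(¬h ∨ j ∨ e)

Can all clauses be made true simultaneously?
No

No, the formula is not satisfiable.

No assignment of truth values to the variables can make all 20 clauses true simultaneously.

The formula is UNSAT (unsatisfiable).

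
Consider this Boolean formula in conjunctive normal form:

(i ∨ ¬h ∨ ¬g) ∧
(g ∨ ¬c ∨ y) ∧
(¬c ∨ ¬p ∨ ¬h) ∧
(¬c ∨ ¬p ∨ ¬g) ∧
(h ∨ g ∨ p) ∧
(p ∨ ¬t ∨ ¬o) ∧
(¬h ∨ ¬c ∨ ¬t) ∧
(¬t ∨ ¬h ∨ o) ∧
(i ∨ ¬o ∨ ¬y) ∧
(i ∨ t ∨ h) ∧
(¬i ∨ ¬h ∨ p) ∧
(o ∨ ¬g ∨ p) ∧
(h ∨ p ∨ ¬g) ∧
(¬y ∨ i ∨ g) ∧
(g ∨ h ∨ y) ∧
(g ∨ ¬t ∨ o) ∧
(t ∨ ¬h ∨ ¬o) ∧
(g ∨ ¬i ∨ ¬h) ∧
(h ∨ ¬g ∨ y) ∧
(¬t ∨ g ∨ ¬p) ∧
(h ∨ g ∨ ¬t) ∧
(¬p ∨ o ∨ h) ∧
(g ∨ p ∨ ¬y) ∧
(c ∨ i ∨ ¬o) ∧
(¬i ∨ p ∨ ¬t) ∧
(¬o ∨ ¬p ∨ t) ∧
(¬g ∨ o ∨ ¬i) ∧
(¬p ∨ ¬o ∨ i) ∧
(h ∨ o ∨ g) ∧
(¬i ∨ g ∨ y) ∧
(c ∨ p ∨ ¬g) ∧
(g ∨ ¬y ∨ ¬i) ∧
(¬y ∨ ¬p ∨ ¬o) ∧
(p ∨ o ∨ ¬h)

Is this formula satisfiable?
Yes

Yes, the formula is satisfiable.

One satisfying assignment is: p=True, h=True, o=True, i=True, t=True, c=False, y=False, g=True

Verification: With this assignment, all 34 clauses evaluate to true.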